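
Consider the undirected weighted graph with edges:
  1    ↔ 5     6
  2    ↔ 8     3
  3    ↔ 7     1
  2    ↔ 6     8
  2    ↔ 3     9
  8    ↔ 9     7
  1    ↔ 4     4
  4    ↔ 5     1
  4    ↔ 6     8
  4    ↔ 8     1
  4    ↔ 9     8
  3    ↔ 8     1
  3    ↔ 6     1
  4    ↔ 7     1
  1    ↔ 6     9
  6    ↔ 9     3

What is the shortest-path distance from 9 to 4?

Some routes from 9 to 4:
9 - 8 - 3 - 7 - 4: 7 + 1 + 1 + 1 = 10
9 - 6 - 4: 3 + 8 = 11
9 - 4: 8
9 - 6 - 3 - 8 - 4: 3 + 1 + 1 + 1 = 6
9 - 6 - 3 - 7 - 4: 3 + 1 + 1 + 1 = 6
9 - 8 - 4: 7 + 1 = 8
Best route has total 6.

6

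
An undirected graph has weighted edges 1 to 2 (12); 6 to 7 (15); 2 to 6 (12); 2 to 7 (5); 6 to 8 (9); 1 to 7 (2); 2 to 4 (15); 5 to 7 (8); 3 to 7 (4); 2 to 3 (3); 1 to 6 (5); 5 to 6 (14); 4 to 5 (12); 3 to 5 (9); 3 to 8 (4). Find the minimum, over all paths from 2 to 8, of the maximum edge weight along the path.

Some routes from 2 to 8:
2-3-8: max(3, 4) = 4
2-3-5-7-1-6-8: max(3, 9, 8, 2, 5, 9) = 9
2-7-3-8: max(5, 4, 4) = 5
2-7-1-6-8: max(5, 2, 5, 9) = 9
2-3-7-1-6-8: max(3, 4, 2, 5, 9) = 9
2-7-5-3-8: max(5, 8, 9, 4) = 9
Best route has worst link 4.

4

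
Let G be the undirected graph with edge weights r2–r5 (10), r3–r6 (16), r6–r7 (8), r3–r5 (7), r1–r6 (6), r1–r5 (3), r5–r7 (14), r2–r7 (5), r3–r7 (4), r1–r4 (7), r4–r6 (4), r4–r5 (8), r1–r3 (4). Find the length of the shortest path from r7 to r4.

Checking several routes:
r7-r3-r1-r4: 4 + 4 + 7 = 15
r7-r3-r1-r5-r4: 4 + 4 + 3 + 8 = 19
r7-r6-r4: 8 + 4 = 12
r7-r3-r1-r6-r4: 4 + 4 + 6 + 4 = 18
Shortest: 12.

12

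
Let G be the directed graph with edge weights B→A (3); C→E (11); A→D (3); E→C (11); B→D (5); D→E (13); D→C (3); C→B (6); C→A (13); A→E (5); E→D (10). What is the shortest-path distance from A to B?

Paths from A to B:
A-D-C-B: 3 + 3 + 6 = 12
A-E-D-C-B: 5 + 10 + 3 + 6 = 24
A-E-C-B: 5 + 11 + 6 = 22
A-D-E-C-B: 3 + 13 + 11 + 6 = 33
Shortest: 12.

12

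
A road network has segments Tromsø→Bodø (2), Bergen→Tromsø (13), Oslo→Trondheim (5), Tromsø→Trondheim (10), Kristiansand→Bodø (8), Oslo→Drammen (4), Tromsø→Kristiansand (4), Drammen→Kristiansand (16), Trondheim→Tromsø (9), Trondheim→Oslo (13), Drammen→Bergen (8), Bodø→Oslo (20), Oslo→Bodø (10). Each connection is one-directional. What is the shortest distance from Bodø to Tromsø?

Routes from Bodø to Tromsø:
Bodø - Oslo - Trondheim - Tromsø: 20 + 5 + 9 = 34
Bodø - Oslo - Drammen - Bergen - Tromsø: 20 + 4 + 8 + 13 = 45
The minimum is 34.

34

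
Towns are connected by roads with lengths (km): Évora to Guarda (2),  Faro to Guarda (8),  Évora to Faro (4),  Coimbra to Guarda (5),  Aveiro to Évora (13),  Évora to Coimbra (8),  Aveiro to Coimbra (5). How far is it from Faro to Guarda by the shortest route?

6

Comparing a few candidate routes:
Faro-Guarda: 8
Faro-Évora-Guarda: 4 + 2 = 6
Faro-Évora-Coimbra-Guarda: 4 + 8 + 5 = 17
Shortest: 6 km.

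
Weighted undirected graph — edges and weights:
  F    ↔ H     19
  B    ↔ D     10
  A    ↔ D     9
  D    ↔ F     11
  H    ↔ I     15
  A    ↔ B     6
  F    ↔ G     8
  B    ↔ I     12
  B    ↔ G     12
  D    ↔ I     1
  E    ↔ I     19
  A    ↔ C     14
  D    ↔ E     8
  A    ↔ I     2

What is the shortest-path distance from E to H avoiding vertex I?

Paths from E to H avoiding I:
E→D→A→B→G→F→H: 8 + 9 + 6 + 12 + 8 + 19 = 62
E→D→B→G→F→H: 8 + 10 + 12 + 8 + 19 = 57
E→D→F→H: 8 + 11 + 19 = 38
Best route has total 38.

38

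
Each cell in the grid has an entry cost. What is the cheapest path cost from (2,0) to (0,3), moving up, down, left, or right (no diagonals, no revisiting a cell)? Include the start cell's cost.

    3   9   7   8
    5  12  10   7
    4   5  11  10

Best path: [2,0]→[1,0]→[0,0]→[0,1]→[0,2]→[0,3]
Cost: 4 + 5 + 3 + 9 + 7 + 8 = 36

36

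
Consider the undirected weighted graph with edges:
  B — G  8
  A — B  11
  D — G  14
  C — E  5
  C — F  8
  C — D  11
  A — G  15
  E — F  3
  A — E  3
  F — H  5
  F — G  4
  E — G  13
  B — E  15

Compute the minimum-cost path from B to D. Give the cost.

22

Checking several routes:
B -> A -> E -> C -> D: 11 + 3 + 5 + 11 = 30
B -> G -> D: 8 + 14 = 22
B -> E -> C -> D: 15 + 5 + 11 = 31
The minimum is 22.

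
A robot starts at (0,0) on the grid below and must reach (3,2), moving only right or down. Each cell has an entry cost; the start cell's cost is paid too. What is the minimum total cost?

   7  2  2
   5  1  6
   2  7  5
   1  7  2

One optimal route is r0c0 r0c1 r1c1 r1c2 r2c2 r3c2.
Its cost is 7 + 2 + 1 + 6 + 5 + 2 = 23.
For comparison, the top-then-right route costs 24.

23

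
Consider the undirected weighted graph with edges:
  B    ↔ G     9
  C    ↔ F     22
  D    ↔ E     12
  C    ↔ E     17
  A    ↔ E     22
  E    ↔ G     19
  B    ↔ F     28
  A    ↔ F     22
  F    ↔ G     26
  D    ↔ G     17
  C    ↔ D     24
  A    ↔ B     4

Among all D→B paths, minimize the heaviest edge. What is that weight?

17

Comparing a few candidate routes:
D -> E -> G -> B: max(12, 19, 9) = 19
D -> G -> B: max(17, 9) = 17
D -> G -> E -> C -> F -> A -> B: max(17, 19, 17, 22, 22, 4) = 22
Smallest bottleneck: 17.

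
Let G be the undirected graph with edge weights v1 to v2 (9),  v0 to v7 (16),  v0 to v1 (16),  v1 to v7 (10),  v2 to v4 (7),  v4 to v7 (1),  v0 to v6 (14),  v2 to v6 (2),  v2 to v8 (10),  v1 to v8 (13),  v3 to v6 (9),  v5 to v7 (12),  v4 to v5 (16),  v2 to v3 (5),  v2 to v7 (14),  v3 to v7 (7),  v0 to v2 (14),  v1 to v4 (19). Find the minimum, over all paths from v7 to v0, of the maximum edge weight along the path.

14

Checking several routes:
v7 → v1 → v8 → v2 → v0: max(10, 13, 10, 14) = 14
v7 → v4 → v2 → v3 → v6 → v0: max(1, 7, 5, 9, 14) = 14
v7 → v1 → v8 → v2 → v3 → v6 → v0: max(10, 13, 10, 5, 9, 14) = 14
v7 → v1 → v8 → v2 → v6 → v0: max(10, 13, 10, 2, 14) = 14
v7 → v4 → v2 → v6 → v0: max(1, 7, 2, 14) = 14
v7 → v4 → v2 → v0: max(1, 7, 14) = 14
Smallest bottleneck: 14.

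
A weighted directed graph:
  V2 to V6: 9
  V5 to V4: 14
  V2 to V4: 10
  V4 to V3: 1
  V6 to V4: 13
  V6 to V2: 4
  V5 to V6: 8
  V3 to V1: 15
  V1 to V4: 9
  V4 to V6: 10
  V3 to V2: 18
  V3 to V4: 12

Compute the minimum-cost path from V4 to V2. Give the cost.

14

Routes from V4 to V2:
V4 - V6 - V2: 10 + 4 = 14
V4 - V3 - V2: 1 + 18 = 19
Best route has total 14.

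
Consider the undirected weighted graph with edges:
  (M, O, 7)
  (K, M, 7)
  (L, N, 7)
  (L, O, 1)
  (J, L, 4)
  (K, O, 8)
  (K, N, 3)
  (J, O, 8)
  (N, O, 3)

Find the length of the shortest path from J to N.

A few of the J→N routes:
J - L - N: 4 + 7 = 11
J - O - N: 8 + 3 = 11
J - L - O - N: 4 + 1 + 3 = 8
Best route has total 8.

8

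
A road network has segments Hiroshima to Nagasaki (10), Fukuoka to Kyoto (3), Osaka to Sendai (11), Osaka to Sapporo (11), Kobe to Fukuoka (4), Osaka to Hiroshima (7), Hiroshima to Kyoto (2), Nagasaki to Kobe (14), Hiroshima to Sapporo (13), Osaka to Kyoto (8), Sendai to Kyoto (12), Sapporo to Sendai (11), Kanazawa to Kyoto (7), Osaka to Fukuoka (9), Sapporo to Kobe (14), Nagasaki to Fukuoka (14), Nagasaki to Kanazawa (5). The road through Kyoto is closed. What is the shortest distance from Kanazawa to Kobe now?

19

A few of the Kanazawa→Kobe routes:
Kanazawa - Nagasaki - Hiroshima - Sapporo - Kobe: 5 + 10 + 13 + 14 = 42
Kanazawa - Nagasaki - Kobe: 5 + 14 = 19
Kanazawa - Nagasaki - Fukuoka - Kobe: 5 + 14 + 4 = 23
Kanazawa - Nagasaki - Hiroshima - Osaka - Fukuoka - Kobe: 5 + 10 + 7 + 9 + 4 = 35
Best route has total 19 mi.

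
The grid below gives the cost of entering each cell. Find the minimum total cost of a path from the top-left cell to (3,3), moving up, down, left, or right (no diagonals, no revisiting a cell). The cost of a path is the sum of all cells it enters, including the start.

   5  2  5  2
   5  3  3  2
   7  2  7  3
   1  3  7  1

One optimal route is (0,0)→(0,1)→(1,1)→(1,2)→(1,3)→(2,3)→(3,3).
Its cost is 5 + 2 + 3 + 3 + 2 + 3 + 1 = 19.

19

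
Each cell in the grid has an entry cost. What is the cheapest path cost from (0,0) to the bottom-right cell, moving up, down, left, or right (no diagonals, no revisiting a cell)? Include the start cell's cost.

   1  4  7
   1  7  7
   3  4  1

10

Cheapest: r0c0 → r1c0 → r2c0 → r2c1 → r2c2
  1 + 1 + 3 + 4 + 1 = 10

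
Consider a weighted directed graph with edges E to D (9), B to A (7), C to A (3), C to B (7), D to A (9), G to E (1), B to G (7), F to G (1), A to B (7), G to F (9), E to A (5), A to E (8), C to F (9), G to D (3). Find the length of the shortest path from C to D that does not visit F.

Checking several routes:
C → B → G → D: 7 + 7 + 3 = 17
C → A → B → G → D: 3 + 7 + 7 + 3 = 20
C → A → E → D: 3 + 8 + 9 = 20
Shortest: 17.

17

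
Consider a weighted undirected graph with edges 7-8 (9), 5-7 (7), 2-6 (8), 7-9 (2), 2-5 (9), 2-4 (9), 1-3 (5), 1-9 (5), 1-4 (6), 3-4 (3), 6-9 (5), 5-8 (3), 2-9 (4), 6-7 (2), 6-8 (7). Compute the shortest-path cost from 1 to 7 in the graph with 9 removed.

Checking several routes:
1→4→2→5→7: 6 + 9 + 9 + 7 = 31
1→4→2→6→7: 6 + 9 + 8 + 2 = 25
1→3→4→2→6→7: 5 + 3 + 9 + 8 + 2 = 27
Best route has total 25.

25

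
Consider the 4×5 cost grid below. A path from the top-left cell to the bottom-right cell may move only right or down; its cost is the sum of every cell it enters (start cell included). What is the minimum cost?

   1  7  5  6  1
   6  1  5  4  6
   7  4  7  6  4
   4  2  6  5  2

27

Best path: (0,0)→(1,0)→(1,1)→(2,1)→(3,1)→(3,2)→(3,3)→(3,4)
Cost: 1 + 6 + 1 + 4 + 2 + 6 + 5 + 2 = 27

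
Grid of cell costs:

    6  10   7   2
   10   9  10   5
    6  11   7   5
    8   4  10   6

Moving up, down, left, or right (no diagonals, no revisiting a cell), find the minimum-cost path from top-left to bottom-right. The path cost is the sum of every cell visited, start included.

One optimal route is [0,0] -> [0,1] -> [0,2] -> [0,3] -> [1,3] -> [2,3] -> [3,3].
Its cost is 6 + 10 + 7 + 2 + 5 + 5 + 6 = 41.

41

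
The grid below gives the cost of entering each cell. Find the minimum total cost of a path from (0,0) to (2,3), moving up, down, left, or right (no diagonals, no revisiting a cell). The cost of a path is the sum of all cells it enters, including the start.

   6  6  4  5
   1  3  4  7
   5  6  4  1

Take r0c0 -> r1c0 -> r1c1 -> r1c2 -> r2c2 -> r2c3 for a total of 6 + 1 + 3 + 4 + 4 + 1 = 19.

19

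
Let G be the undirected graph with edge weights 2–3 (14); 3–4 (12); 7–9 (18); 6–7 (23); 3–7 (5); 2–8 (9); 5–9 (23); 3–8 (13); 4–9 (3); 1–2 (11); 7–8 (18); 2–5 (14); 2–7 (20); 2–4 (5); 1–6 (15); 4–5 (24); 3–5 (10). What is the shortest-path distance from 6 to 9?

34

Checking several routes:
6→7→9: 23 + 18 = 41
6→7→3→2→4→9: 23 + 5 + 14 + 5 + 3 = 50
6→7→3→4→9: 23 + 5 + 12 + 3 = 43
6→1→2→4→9: 15 + 11 + 5 + 3 = 34
The minimum is 34.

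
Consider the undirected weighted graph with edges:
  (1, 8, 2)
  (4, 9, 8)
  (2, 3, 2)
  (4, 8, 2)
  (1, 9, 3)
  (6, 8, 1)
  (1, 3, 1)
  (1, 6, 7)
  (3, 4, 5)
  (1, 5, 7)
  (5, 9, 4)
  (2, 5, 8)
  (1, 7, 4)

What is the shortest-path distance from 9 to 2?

Some routes from 9 to 2:
9→5→2: 4 + 8 = 12
9→5→1→3→2: 4 + 7 + 1 + 2 = 14
9→1→3→2: 3 + 1 + 2 = 6
The minimum is 6.

6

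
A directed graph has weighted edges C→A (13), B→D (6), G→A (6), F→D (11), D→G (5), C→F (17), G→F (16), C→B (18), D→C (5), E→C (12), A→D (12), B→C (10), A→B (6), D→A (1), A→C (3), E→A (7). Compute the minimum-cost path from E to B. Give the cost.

13

Comparing a few candidate routes:
E→A→B: 7 + 6 = 13
E→C→F→D→A→B: 12 + 17 + 11 + 1 + 6 = 47
E→A→D→C→B: 7 + 12 + 5 + 18 = 42
E→C→A→B: 12 + 13 + 6 = 31
E→C→B: 12 + 18 = 30
E→A→C→B: 7 + 3 + 18 = 28
Shortest: 13.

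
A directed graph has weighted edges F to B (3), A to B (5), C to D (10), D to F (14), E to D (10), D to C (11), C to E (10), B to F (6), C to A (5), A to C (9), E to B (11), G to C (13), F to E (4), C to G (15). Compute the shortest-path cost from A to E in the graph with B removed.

Paths from A to E avoiding B:
A -> C -> D -> F -> E: 9 + 10 + 14 + 4 = 37
A -> C -> E: 9 + 10 = 19
Best route has total 19.

19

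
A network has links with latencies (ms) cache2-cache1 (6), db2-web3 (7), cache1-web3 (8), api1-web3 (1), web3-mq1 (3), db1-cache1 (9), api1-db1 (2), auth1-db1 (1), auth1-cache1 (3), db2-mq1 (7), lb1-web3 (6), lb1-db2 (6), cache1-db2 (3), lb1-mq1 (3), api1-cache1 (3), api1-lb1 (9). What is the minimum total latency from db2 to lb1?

6

Comparing a few candidate routes:
db2 -> lb1: 6
db2 -> mq1 -> lb1: 7 + 3 = 10
db2 -> web3 -> mq1 -> lb1: 7 + 3 + 3 = 13
db2 -> cache1 -> api1 -> web3 -> mq1 -> lb1: 3 + 3 + 1 + 3 + 3 = 13
db2 -> cache1 -> api1 -> web3 -> lb1: 3 + 3 + 1 + 6 = 13
Best route has total 6 ms.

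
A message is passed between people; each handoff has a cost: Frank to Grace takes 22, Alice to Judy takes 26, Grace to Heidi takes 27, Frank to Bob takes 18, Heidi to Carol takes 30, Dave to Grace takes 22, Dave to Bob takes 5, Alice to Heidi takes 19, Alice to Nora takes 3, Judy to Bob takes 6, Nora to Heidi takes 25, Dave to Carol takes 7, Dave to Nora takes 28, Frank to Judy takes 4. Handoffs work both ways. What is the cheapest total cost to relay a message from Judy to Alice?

26

A few of the Judy→Alice routes:
Judy-Frank-Grace-Heidi-Alice: 4 + 22 + 27 + 19 = 72
Judy-Frank-Bob-Dave-Nora-Alice: 4 + 18 + 5 + 28 + 3 = 58
Judy-Bob-Dave-Carol-Heidi-Alice: 6 + 5 + 7 + 30 + 19 = 67
Judy-Bob-Dave-Nora-Alice: 6 + 5 + 28 + 3 = 42
Judy-Alice: 26
The minimum is 26.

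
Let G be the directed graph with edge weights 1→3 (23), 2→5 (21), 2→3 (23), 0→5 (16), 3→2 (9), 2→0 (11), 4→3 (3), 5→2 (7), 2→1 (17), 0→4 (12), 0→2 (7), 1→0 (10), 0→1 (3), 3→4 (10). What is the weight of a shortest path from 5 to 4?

Checking several routes:
5 → 2 → 0 → 4: 7 + 11 + 12 = 30
5 → 2 → 3 → 4: 7 + 23 + 10 = 40
5 → 2 → 1 → 0 → 4: 7 + 17 + 10 + 12 = 46
Shortest: 30.

30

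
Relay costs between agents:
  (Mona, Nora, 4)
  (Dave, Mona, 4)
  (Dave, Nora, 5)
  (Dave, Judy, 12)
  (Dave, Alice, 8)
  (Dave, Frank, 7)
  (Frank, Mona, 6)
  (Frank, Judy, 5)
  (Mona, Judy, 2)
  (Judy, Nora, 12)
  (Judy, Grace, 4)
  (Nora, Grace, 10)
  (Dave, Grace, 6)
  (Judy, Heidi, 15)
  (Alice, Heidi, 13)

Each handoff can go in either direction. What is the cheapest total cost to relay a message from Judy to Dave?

6

Some routes from Judy to Dave:
Judy -> Grace -> Dave: 4 + 6 = 10
Judy -> Mona -> Nora -> Dave: 2 + 4 + 5 = 11
Judy -> Mona -> Dave: 2 + 4 = 6
Shortest: 6.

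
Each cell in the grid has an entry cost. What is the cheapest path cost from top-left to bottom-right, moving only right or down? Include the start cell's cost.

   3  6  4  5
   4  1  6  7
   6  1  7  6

Take (0,0) → (1,0) → (1,1) → (2,1) → (2,2) → (2,3) for a total of 3 + 4 + 1 + 1 + 7 + 6 = 22.

22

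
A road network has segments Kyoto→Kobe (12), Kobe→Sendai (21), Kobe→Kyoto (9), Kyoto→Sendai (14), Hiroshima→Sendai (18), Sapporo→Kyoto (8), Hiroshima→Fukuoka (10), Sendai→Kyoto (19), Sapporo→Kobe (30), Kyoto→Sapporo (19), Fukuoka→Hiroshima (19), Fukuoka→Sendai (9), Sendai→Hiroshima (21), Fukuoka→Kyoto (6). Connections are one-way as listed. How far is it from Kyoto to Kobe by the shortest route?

Candidate routes:
Kyoto → Kobe: 12
Kyoto → Sapporo → Kobe: 19 + 30 = 49
Best route has total 12 km.

12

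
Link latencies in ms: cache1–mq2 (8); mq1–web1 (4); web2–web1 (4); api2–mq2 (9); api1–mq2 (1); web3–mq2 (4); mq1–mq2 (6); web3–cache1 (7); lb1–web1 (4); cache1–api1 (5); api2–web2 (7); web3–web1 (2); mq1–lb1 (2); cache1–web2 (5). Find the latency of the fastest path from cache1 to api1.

Comparing a few candidate routes:
cache1-web3-mq2-api1: 7 + 4 + 1 = 12
cache1-mq2-api1: 8 + 1 = 9
cache1-api1: 5
Best route has total 5 ms.

5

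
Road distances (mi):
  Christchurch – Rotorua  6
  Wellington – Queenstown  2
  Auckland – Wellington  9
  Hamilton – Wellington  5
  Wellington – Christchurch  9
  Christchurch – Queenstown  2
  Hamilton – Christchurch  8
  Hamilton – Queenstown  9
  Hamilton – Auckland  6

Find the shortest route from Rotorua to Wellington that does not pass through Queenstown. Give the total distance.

15

Paths from Rotorua to Wellington avoiding Queenstown:
Rotorua → Christchurch → Wellington: 6 + 9 = 15
Rotorua → Christchurch → Hamilton → Wellington: 6 + 8 + 5 = 19
Rotorua → Christchurch → Hamilton → Auckland → Wellington: 6 + 8 + 6 + 9 = 29
Best route has total 15 mi.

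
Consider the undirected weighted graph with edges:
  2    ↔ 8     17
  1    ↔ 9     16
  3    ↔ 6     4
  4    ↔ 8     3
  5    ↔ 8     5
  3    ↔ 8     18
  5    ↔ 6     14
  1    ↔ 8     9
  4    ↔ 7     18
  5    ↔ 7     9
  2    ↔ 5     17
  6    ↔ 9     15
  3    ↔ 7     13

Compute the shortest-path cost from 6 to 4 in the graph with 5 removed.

Candidate routes:
6→3→8→4: 4 + 18 + 3 = 25
6→9→1→8→3→7→4: 15 + 16 + 9 + 18 + 13 + 18 = 89
6→9→1→8→4: 15 + 16 + 9 + 3 = 43
6→3→7→4: 4 + 13 + 18 = 35
Shortest: 25.

25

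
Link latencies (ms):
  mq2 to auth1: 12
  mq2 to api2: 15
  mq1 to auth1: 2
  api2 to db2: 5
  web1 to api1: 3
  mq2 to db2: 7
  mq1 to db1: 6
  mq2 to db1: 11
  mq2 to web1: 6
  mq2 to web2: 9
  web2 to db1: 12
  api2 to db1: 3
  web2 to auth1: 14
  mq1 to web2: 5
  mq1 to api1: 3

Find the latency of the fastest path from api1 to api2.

A few of the api1→api2 routes:
api1 → web1 → mq2 → api2: 3 + 6 + 15 = 24
api1 → web1 → mq2 → db1 → api2: 3 + 6 + 11 + 3 = 23
api1 → mq1 → web2 → db1 → api2: 3 + 5 + 12 + 3 = 23
api1 → mq1 → auth1 → mq2 → db2 → api2: 3 + 2 + 12 + 7 + 5 = 29
api1 → web1 → mq2 → db2 → api2: 3 + 6 + 7 + 5 = 21
api1 → mq1 → db1 → api2: 3 + 6 + 3 = 12
Shortest: 12 ms.

12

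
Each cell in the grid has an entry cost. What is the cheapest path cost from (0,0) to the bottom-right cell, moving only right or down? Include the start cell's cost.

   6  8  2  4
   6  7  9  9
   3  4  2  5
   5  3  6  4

30

Cheapest: (0,0) (1,0) (2,0) (2,1) (2,2) (2,3) (3,3)
  6 + 6 + 3 + 4 + 2 + 5 + 4 = 30
For comparison, the top-then-right route costs 38.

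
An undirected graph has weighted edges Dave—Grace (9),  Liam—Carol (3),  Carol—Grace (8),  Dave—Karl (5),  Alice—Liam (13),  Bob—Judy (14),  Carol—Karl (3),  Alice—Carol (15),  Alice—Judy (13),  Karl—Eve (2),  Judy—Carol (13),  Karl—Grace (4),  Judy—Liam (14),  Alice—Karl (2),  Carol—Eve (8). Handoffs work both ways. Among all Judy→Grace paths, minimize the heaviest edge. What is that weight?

A few of the Judy→Grace routes:
Judy -> Alice -> Karl -> Carol -> Grace: max(13, 2, 3, 8) = 13
Judy -> Alice -> Karl -> Grace: max(13, 2, 4) = 13
Judy -> Alice -> Liam -> Carol -> Karl -> Dave -> Grace: max(13, 13, 3, 3, 5, 9) = 13
Judy -> Alice -> Karl -> Dave -> Grace: max(13, 2, 5, 9) = 13
Judy -> Alice -> Liam -> Carol -> Karl -> Grace: max(13, 13, 3, 3, 4) = 13
Judy -> Alice -> Karl -> Eve -> Carol -> Grace: max(13, 2, 2, 8, 8) = 13
Smallest bottleneck: 13.

13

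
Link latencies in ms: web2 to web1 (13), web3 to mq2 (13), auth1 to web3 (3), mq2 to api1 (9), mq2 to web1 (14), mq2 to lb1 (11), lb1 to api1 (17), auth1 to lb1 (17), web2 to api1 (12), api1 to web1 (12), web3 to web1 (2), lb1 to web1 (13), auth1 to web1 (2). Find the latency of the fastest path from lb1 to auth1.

15

Some routes from lb1 to auth1:
lb1 - web1 - auth1: 13 + 2 = 15
lb1 - auth1: 17
lb1 - web1 - web3 - auth1: 13 + 2 + 3 = 18
Best route has total 15 ms.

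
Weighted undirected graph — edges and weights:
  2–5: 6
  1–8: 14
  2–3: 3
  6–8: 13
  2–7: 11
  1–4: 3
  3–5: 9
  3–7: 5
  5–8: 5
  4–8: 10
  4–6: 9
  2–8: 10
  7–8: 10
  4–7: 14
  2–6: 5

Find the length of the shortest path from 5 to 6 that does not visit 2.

18

Checking several routes:
5-8-1-4-6: 5 + 14 + 3 + 9 = 31
5-8-4-6: 5 + 10 + 9 = 24
5-3-7-4-6: 9 + 5 + 14 + 9 = 37
5-3-7-8-6: 9 + 5 + 10 + 13 = 37
5-8-6: 5 + 13 = 18
Best route has total 18.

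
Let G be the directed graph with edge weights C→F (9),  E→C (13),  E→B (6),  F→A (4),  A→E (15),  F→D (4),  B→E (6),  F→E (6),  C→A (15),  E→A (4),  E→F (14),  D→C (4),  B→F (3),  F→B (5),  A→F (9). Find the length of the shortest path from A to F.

9

Candidate routes:
A-E-F: 15 + 14 = 29
A-F: 9
A-E-B-F: 15 + 6 + 3 = 24
A-E-C-F: 15 + 13 + 9 = 37
Shortest: 9.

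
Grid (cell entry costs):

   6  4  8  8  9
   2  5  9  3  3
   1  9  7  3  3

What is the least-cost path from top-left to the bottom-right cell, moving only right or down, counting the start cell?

31

Best path: [0,0] → [1,0] → [1,1] → [1,2] → [1,3] → [1,4] → [2,4]
Cost: 6 + 2 + 5 + 9 + 3 + 3 + 3 = 31
For comparison, the top-then-right route costs 41.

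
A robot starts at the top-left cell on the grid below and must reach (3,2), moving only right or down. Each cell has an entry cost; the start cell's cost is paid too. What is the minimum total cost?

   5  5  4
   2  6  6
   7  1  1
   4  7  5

20

Path r0c0 r1c0 r1c1 r2c1 r2c2 r3c2: 5 + 2 + 6 + 1 + 1 + 5 = 20.
For comparison, the top-then-right route costs 26.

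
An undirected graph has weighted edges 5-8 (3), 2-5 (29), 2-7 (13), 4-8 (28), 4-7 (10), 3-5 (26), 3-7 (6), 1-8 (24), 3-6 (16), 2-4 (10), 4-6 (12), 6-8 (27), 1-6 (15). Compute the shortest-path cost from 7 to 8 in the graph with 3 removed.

38

A few of the 7→8 routes:
7 - 2 - 5 - 8: 13 + 29 + 3 = 45
7 - 4 - 8: 10 + 28 = 38
7 - 4 - 6 - 8: 10 + 12 + 27 = 49
Best route has total 38.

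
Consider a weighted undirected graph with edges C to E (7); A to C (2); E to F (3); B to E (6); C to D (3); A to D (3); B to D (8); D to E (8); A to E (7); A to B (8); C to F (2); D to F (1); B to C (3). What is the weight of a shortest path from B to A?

5

A few of the B→A routes:
B→A: 8
B→D→A: 8 + 3 = 11
B→C→F→D→A: 3 + 2 + 1 + 3 = 9
B→C→A: 3 + 2 = 5
B→C→D→A: 3 + 3 + 3 = 9
Shortest: 5.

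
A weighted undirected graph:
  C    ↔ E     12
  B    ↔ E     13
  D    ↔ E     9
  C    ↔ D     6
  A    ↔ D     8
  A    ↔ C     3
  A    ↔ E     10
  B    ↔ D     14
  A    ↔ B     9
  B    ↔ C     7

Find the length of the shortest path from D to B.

13

Comparing a few candidate routes:
D-A-C-B: 8 + 3 + 7 = 18
D-C-A-B: 6 + 3 + 9 = 18
D-E-B: 9 + 13 = 22
D-C-B: 6 + 7 = 13
D-B: 14
D-A-B: 8 + 9 = 17
The minimum is 13.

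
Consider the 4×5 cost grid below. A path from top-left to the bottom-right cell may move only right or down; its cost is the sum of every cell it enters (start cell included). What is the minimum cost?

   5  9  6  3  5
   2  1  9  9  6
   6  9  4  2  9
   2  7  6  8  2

33

One optimal route is (0,0) -> (1,0) -> (1,1) -> (1,2) -> (2,2) -> (2,3) -> (3,3) -> (3,4).
Its cost is 5 + 2 + 1 + 9 + 4 + 2 + 8 + 2 = 33.
(Top row then right column would cost 45.)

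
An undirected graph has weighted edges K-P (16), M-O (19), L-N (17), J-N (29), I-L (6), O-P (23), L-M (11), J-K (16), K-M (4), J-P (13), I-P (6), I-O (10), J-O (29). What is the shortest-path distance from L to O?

A few of the L→O routes:
L - I - O: 6 + 10 = 16
L - I - P - K - M - O: 6 + 6 + 16 + 4 + 19 = 51
L - I - P - O: 6 + 6 + 23 = 35
L - M - K - P - I - O: 11 + 4 + 16 + 6 + 10 = 47
L - M - O: 11 + 19 = 30
Best route has total 16.

16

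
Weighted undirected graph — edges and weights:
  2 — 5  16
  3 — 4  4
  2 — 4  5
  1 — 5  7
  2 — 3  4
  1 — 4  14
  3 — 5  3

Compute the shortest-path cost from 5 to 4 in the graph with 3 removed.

Candidate routes:
5 → 1 → 4: 7 + 14 = 21
5 → 2 → 4: 16 + 5 = 21
The minimum is 21.

21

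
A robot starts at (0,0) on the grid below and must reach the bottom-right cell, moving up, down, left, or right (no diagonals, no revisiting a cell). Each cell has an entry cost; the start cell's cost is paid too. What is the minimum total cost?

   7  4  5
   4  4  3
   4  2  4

21

Best path: (0,0) -> (0,1) -> (1,1) -> (2,1) -> (2,2)
Cost: 7 + 4 + 4 + 2 + 4 = 21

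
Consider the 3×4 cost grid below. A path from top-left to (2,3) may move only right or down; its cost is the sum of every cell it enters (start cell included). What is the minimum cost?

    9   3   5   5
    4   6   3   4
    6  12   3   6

Take r0c0→r0c1→r0c2→r1c2→r2c2→r2c3 for a total of 9 + 3 + 5 + 3 + 3 + 6 = 29.
(Top row then right column would cost 32.)

29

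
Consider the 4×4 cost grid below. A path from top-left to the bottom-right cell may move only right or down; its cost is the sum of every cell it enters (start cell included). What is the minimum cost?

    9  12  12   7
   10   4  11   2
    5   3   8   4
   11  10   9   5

Take r0c0 r1c0 r1c1 r2c1 r2c2 r2c3 r3c3 for a total of 9 + 10 + 4 + 3 + 8 + 4 + 5 = 43.
(Top row then right column would cost 51.)

43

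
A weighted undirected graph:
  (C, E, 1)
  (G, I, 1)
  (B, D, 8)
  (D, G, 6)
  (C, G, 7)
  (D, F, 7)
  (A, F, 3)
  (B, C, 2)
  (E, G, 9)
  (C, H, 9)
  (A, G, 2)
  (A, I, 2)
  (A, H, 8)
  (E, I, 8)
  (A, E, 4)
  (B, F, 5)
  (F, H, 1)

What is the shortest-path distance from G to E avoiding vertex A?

Some routes from G to E avoiding A:
G -> E: 9
G -> C -> E: 7 + 1 = 8
G -> D -> F -> B -> C -> E: 6 + 7 + 5 + 2 + 1 = 21
G -> I -> E: 1 + 8 = 9
G -> D -> B -> C -> E: 6 + 8 + 2 + 1 = 17
Shortest: 8.

8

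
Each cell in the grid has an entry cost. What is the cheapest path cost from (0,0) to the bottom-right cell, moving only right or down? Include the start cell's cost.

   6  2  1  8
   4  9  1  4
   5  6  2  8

20

Cheapest: [0,0]→[0,1]→[0,2]→[1,2]→[2,2]→[2,3]
  6 + 2 + 1 + 1 + 2 + 8 = 20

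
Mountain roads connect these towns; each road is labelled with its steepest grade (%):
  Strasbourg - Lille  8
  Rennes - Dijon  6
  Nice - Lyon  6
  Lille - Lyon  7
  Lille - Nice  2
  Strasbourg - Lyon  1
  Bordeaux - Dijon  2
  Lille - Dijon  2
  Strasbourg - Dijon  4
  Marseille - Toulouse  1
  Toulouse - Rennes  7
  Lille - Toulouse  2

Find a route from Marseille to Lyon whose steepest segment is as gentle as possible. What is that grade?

Some routes from Marseille to Lyon:
Marseille→Toulouse→Rennes→Dijon→Lille→Nice→Lyon: max(1, 7, 6, 2, 2, 6) = 7
Marseille→Toulouse→Rennes→Dijon→Lille→Lyon: max(1, 7, 6, 2, 7) = 7
Marseille→Toulouse→Lille→Nice→Lyon: max(1, 2, 2, 6) = 6
Marseille→Toulouse→Lille→Dijon→Strasbourg→Lyon: max(1, 2, 2, 4, 1) = 4
Marseille→Toulouse→Rennes→Dijon→Strasbourg→Lyon: max(1, 7, 6, 4, 1) = 7
Smallest bottleneck: 4%.

4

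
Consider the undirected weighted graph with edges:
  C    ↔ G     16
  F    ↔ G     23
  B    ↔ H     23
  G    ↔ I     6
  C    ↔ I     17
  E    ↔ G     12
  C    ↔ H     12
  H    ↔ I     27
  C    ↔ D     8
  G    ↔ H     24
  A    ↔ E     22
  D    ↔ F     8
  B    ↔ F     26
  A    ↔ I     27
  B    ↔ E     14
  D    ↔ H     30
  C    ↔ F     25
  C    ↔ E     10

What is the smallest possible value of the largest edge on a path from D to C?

8

Comparing a few candidate routes:
D -> F -> G -> E -> B -> H -> C: max(8, 23, 12, 14, 23, 12) = 23
D -> C: max(8) = 8
D -> F -> G -> E -> C: max(8, 23, 12, 10) = 23
D -> F -> G -> I -> C: max(8, 23, 6, 17) = 23
Best route has worst link 8.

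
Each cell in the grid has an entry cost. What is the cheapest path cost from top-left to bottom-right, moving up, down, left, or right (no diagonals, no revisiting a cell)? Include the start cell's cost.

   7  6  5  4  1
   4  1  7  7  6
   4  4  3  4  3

26

Cheapest: r0c0→r1c0→r1c1→r2c1→r2c2→r2c3→r2c4
  7 + 4 + 1 + 4 + 3 + 4 + 3 = 26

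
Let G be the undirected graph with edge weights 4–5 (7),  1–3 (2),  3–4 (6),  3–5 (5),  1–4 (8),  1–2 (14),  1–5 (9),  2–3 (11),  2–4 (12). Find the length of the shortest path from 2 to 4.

12

A few of the 2→4 routes:
2 -> 4: 12
2 -> 3 -> 1 -> 4: 11 + 2 + 8 = 21
2 -> 1 -> 4: 14 + 8 = 22
2 -> 1 -> 3 -> 4: 14 + 2 + 6 = 22
2 -> 3 -> 4: 11 + 6 = 17
Shortest: 12.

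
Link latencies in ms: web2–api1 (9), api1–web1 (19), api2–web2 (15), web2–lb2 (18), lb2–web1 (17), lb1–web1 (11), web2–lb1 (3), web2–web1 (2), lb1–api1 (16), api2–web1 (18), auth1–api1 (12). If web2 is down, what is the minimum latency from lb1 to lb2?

28

Candidate routes:
lb1-web1-lb2: 11 + 17 = 28
lb1-api1-web1-lb2: 16 + 19 + 17 = 52
The minimum is 28 ms.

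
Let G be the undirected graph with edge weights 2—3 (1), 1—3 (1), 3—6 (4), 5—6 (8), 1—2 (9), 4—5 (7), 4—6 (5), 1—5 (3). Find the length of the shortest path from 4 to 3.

9

Candidate routes:
4→6→5→1→2→3: 5 + 8 + 3 + 9 + 1 = 26
4→5→6→3: 7 + 8 + 4 = 19
4→5→1→2→3: 7 + 3 + 9 + 1 = 20
4→6→5→1→3: 5 + 8 + 3 + 1 = 17
4→6→3: 5 + 4 = 9
4→5→1→3: 7 + 3 + 1 = 11
Shortest: 9.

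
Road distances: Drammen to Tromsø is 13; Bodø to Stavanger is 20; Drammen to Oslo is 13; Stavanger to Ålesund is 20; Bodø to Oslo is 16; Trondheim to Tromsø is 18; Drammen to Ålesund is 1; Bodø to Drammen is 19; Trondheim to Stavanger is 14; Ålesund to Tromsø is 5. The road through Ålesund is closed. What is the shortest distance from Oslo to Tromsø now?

Candidate routes:
Oslo→Bodø→Drammen→Tromsø: 16 + 19 + 13 = 48
Oslo→Drammen→Bodø→Stavanger→Trondheim→Tromsø: 13 + 19 + 20 + 14 + 18 = 84
Oslo→Drammen→Tromsø: 13 + 13 = 26
Oslo→Bodø→Stavanger→Trondheim→Tromsø: 16 + 20 + 14 + 18 = 68
Shortest: 26.

26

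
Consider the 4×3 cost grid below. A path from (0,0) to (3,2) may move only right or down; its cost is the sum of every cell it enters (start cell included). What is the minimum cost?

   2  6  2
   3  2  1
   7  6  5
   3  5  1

14

Take r0c0 → r1c0 → r1c1 → r1c2 → r2c2 → r3c2 for a total of 2 + 3 + 2 + 1 + 5 + 1 = 14.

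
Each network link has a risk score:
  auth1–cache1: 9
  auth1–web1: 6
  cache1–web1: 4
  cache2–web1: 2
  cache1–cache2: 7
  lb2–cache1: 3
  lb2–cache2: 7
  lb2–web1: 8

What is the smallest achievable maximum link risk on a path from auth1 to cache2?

Comparing a few candidate routes:
auth1 -> web1 -> cache2: max(6, 2) = 6
auth1 -> web1 -> cache1 -> lb2 -> cache2: max(6, 4, 3, 7) = 7
auth1 -> web1 -> cache1 -> cache2: max(6, 4, 7) = 7
The minimum achievable maximum is 6.

6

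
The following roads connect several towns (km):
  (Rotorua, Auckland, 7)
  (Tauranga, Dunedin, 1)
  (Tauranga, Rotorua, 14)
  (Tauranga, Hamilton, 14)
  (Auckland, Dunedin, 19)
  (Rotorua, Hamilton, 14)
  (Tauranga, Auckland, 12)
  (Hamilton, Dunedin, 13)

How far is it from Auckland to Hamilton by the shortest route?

21

Checking several routes:
Auckland-Dunedin-Tauranga-Hamilton: 19 + 1 + 14 = 34
Auckland-Tauranga-Hamilton: 12 + 14 = 26
Auckland-Rotorua-Hamilton: 7 + 14 = 21
Auckland-Dunedin-Hamilton: 19 + 13 = 32
Auckland-Tauranga-Dunedin-Hamilton: 12 + 1 + 13 = 26
The minimum is 21 km.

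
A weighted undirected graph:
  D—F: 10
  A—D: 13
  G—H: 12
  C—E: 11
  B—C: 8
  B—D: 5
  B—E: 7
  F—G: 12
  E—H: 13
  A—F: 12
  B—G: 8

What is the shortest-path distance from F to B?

Candidate routes:
F → G → B: 12 + 8 = 20
F → A → D → B: 12 + 13 + 5 = 30
F → G → H → E → C → B: 12 + 12 + 13 + 11 + 8 = 56
F → D → B: 10 + 5 = 15
F → G → H → E → B: 12 + 12 + 13 + 7 = 44
Shortest: 15.

15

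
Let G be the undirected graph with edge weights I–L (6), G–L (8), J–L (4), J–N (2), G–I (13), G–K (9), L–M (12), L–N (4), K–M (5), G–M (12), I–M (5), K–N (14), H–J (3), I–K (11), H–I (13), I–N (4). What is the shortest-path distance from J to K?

Some routes from J to K:
J-N-K: 2 + 14 = 16
J-N-I-M-K: 2 + 4 + 5 + 5 = 16
J-N-I-K: 2 + 4 + 11 = 17
Best route has total 16.

16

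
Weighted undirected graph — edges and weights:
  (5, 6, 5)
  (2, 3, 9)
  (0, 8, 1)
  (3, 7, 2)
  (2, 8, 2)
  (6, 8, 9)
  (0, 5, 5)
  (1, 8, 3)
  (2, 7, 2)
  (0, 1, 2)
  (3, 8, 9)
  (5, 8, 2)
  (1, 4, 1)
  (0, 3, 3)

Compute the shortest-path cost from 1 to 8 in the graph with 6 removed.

3

Comparing a few candidate routes:
1 - 0 - 8: 2 + 1 = 3
1 - 8: 3
1 - 0 - 5 - 8: 2 + 5 + 2 = 9
The minimum is 3.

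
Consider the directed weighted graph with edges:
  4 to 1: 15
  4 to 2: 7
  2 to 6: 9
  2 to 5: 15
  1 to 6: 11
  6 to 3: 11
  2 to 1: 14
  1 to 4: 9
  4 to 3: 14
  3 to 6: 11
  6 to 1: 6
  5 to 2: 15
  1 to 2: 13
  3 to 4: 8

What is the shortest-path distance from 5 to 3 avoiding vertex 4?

35

Routes from 5 to 3 avoiding 4:
5→2→1→6→3: 15 + 14 + 11 + 11 = 51
5→2→6→3: 15 + 9 + 11 = 35
Best route has total 35.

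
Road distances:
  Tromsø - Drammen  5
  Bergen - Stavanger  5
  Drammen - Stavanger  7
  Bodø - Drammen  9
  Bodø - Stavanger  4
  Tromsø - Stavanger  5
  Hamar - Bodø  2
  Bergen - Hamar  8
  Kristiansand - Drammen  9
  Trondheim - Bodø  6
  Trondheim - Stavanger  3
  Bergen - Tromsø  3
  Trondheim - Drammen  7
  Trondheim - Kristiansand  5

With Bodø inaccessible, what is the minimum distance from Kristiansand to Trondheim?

Candidate routes:
Kristiansand - Drammen - Tromsø - Stavanger - Trondheim: 9 + 5 + 5 + 3 = 22
Kristiansand - Drammen - Tromsø - Bergen - Stavanger - Trondheim: 9 + 5 + 3 + 5 + 3 = 25
Kristiansand - Trondheim: 5
Kristiansand - Drammen - Trondheim: 9 + 7 = 16
Kristiansand - Drammen - Stavanger - Trondheim: 9 + 7 + 3 = 19
Best route has total 5.

5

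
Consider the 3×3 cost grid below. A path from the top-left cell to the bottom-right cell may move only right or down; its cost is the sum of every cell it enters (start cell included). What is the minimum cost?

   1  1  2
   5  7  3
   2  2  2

9

Best path: (0,0) (0,1) (0,2) (1,2) (2,2)
Cost: 1 + 1 + 2 + 3 + 2 = 9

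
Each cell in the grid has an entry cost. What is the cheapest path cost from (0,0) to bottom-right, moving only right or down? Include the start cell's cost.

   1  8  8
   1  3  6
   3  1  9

15

Take r0c0 → r1c0 → r1c1 → r2c1 → r2c2 for a total of 1 + 1 + 3 + 1 + 9 = 15.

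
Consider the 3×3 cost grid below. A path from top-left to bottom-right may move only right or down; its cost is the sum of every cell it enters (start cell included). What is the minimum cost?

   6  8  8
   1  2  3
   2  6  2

14

Best path: (0,0) -> (1,0) -> (1,1) -> (1,2) -> (2,2)
Cost: 6 + 1 + 2 + 3 + 2 = 14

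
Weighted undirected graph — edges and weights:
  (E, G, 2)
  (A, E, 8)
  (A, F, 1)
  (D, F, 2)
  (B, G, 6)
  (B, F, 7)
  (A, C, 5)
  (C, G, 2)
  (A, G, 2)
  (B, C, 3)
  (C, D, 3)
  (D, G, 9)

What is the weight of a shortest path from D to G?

5

Checking several routes:
D -> F -> A -> G: 2 + 1 + 2 = 5
D -> G: 9
D -> C -> G: 3 + 2 = 5
Best route has total 5.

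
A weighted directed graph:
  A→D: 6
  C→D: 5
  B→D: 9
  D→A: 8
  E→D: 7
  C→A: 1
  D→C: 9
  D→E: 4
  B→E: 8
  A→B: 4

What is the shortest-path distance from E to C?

16

Paths from E to C:
E -> D -> C: 7 + 9 = 16
The minimum is 16.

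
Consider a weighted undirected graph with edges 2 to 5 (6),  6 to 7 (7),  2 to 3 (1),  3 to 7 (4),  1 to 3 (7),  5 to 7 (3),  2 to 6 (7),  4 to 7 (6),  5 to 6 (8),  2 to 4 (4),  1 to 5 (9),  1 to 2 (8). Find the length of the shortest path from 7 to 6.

7

A few of the 7→6 routes:
7→3→2→6: 4 + 1 + 7 = 12
7→5→6: 3 + 8 = 11
7→3→2→5→6: 4 + 1 + 6 + 8 = 19
7→6: 7
7→4→2→6: 6 + 4 + 7 = 17
7→5→2→6: 3 + 6 + 7 = 16
The minimum is 7.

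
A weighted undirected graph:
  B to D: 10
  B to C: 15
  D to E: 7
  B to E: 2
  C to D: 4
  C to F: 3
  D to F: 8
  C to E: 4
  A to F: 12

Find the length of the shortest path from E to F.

Comparing a few candidate routes:
E→B→D→C→F: 2 + 10 + 4 + 3 = 19
E→C→F: 4 + 3 = 7
E→D→C→F: 7 + 4 + 3 = 14
E→C→D→F: 4 + 4 + 8 = 16
E→D→F: 7 + 8 = 15
Shortest: 7.

7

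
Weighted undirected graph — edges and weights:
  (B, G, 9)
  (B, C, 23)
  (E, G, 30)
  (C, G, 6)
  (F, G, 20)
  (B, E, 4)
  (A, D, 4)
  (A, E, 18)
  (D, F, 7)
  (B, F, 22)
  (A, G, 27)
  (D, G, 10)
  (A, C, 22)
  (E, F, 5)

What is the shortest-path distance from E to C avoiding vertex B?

28

Checking several routes:
E-F-G-C: 5 + 20 + 6 = 31
E-G-C: 30 + 6 = 36
E-F-D-G-C: 5 + 7 + 10 + 6 = 28
Shortest: 28.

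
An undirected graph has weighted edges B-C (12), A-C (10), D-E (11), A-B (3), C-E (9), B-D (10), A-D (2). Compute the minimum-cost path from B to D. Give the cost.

5

Paths from B to D:
B - C - A - D: 12 + 10 + 2 = 24
B - D: 10
B - A - C - E - D: 3 + 10 + 9 + 11 = 33
B - A - D: 3 + 2 = 5
B - C - E - D: 12 + 9 + 11 = 32
Best route has total 5.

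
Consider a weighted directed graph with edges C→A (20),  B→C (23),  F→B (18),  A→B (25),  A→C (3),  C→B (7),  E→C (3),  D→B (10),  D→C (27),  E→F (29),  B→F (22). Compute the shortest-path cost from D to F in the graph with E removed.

Candidate routes:
D-B-F: 10 + 22 = 32
D-C-B-F: 27 + 7 + 22 = 56
D-C-A-B-F: 27 + 20 + 25 + 22 = 94
Shortest: 32.

32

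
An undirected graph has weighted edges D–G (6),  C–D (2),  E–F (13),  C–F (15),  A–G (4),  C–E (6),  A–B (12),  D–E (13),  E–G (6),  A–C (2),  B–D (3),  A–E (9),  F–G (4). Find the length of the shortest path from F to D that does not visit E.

A few of the F→D routes:
F → G → A → C → D: 4 + 4 + 2 + 2 = 12
F → C → D: 15 + 2 = 17
F → G → D: 4 + 6 = 10
The minimum is 10.

10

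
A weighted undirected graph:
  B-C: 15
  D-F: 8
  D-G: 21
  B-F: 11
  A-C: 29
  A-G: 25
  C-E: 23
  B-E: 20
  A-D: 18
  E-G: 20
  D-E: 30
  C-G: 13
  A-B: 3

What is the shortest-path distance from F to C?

26

Checking several routes:
F-B-A-G-C: 11 + 3 + 25 + 13 = 52
F-D-A-B-C: 8 + 18 + 3 + 15 = 44
F-D-G-C: 8 + 21 + 13 = 42
F-B-C: 11 + 15 = 26
F-B-E-C: 11 + 20 + 23 = 54
F-B-A-C: 11 + 3 + 29 = 43
The minimum is 26.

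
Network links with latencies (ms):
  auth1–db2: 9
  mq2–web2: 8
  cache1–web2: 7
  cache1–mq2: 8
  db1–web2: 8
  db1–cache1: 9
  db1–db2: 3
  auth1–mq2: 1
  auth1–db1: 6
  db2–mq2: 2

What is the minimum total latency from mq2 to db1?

5

Checking several routes:
mq2-auth1-db2-db1: 1 + 9 + 3 = 13
mq2-web2-db1: 8 + 8 = 16
mq2-auth1-db1: 1 + 6 = 7
mq2-db2-db1: 2 + 3 = 5
Best route has total 5 ms.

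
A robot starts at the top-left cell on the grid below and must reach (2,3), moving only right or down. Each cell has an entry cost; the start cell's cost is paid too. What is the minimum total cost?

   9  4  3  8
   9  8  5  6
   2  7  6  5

32

Best path: [0,0]→[0,1]→[0,2]→[1,2]→[1,3]→[2,3]
Cost: 9 + 4 + 3 + 5 + 6 + 5 = 32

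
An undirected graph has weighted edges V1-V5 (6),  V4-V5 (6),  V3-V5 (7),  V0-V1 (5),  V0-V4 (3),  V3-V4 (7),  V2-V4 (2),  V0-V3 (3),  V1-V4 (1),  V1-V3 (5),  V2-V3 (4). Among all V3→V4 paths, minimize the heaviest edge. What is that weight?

Checking several routes:
V3 → V1 → V4: max(5, 1) = 5
V3 → V0 → V1 → V4: max(3, 5, 1) = 5
V3 → V1 → V0 → V4: max(5, 5, 3) = 5
V3 → V1 → V5 → V4: max(5, 6, 6) = 6
V3 → V0 → V4: max(3, 3) = 3
V3 → V2 → V4: max(4, 2) = 4
Smallest bottleneck: 3.

3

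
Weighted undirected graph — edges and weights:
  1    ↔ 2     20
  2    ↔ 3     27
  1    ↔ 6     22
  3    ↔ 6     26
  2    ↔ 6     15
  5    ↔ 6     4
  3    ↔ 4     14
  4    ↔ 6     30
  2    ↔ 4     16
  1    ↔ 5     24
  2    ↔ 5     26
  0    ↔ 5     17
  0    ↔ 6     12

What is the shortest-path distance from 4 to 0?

Checking several routes:
4→6→5→0: 30 + 4 + 17 = 51
4→2→6→0: 16 + 15 + 12 = 43
4→6→0: 30 + 12 = 42
Best route has total 42.

42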